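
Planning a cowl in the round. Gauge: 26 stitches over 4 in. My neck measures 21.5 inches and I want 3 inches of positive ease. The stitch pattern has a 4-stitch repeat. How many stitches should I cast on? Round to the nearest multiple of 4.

Cast on 160 stitches.

Finished = 21.5 + 3 = 24.5 inches.
26 / 4 = 6.5 sts/in.
24.5 × 6.5 = 159.25 sts.
Nearest multiple of 4: 160.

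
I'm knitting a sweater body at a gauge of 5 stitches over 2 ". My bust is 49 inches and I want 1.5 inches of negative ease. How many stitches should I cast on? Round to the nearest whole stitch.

Cast on 119 stitches.

Finished = 49 − 1.5 = 47.5 in.
5 / 2 = 2.5 sts per inch.
47.50 × 2.5 = 118.75 sts.
→ 119 sts.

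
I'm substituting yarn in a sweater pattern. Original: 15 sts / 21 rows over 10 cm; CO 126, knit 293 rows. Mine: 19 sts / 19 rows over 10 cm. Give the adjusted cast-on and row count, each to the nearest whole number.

Stitches: 126 × 19/15 = 159.60 → 160.
Rows: 293 × 19/21 = 265.10 → 265.

Cast on 160 stitches; work 265 rows.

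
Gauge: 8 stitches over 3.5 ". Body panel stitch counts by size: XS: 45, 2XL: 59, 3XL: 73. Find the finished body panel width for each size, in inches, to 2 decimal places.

8/3.5 = 2.286 sts per in.
XS: 45 / 2.286 = 19.688 → 19.69 in.
2XL: 59 / 2.286 = 25.812 → 25.81 in.
3XL: 73 / 2.286 = 31.938 → 31.94 in.

XS 19.69 inches; 2XL 25.81 inches; 3XL 31.94 inches.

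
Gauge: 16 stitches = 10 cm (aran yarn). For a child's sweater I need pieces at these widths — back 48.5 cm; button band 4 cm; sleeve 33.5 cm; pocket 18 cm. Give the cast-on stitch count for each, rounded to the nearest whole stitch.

back 78; button band 6; sleeve 54; pocket 29.

Rate = 16/10 = 1.6 sts per cm.
back: 48.5 × 1.6 = 77.60 → 78.
button band: 4 × 1.6 = 6.40 → 6.
sleeve: 33.5 × 1.6 = 53.60 → 54.
pocket: 18 × 1.6 = 28.80 → 29.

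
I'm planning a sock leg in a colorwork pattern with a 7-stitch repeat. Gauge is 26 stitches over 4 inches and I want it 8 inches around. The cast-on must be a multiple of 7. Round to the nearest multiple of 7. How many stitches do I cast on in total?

26 / 4 = 6.5 sts per inch.
8 × 6.5 = 52.00 sts.
Nearest multiple of 7: 49.

Cast on 49 stitches.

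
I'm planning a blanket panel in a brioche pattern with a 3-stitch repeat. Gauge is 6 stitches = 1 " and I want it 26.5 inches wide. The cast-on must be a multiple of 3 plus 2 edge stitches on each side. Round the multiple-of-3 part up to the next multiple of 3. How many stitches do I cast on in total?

6 / 1 = 6 sts per inch.
26.5 × 6 = 159.00 sts.
Less 4 edge sts → 155.00 for the repeat.
Next multiple of 3: 156.
Add back 4 edge sts → 160.

Cast on 160 stitches.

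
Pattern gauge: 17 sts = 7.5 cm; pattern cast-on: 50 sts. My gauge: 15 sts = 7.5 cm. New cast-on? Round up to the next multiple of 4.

Cast on 48 stitches.

Scale factor = 15 / 17 = 0.882.
50 × 15 / 17 = 44.12 sts.
→ 48 sts.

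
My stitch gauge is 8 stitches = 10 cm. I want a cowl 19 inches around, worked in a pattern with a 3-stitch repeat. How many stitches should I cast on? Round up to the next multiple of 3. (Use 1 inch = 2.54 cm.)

19 in = 19 × 2.54 = 48.26 cm.
8 / 10 = 0.8 sts/cm.
48.26 × 0.8 = 38.61 sts.
→ 39.

CO 39 sts.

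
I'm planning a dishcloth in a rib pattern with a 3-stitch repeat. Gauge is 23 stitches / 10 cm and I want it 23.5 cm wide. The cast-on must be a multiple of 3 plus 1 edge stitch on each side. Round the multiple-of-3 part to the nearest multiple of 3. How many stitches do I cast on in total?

23 / 10 = 2.3 sts per cm.
23.5 × 2.3 = 54.05 sts.
Less 2 edge sts → 52.05 for the repeat.
Nearest multiple of 3: 51.
Add back 2 edge sts → 53.

Cast on 53 stitches.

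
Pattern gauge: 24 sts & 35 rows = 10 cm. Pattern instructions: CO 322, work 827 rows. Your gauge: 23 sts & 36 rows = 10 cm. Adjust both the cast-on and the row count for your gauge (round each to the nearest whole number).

Stitches: 322 × 23/24 = 308.58 → 309.
Rows: 827 × 36/35 = 850.63 → 851.

Cast on 309 stitches; work 851 rows.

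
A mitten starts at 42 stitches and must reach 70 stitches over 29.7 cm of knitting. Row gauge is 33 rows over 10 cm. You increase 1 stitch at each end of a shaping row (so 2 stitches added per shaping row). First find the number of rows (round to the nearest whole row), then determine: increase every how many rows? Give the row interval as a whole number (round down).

Increase every 7th row.

Rows = 29.7 × 3.3 = 98.0 → 98 rows.
Stitches to add: 28 → 14 shaping rows (at 2 st each).
98 / 14 = 7.00 → every 7 rows.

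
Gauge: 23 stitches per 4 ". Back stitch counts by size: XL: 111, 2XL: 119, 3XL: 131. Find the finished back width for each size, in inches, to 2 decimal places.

23/4 = 5.75 sts per in.
XL: 111 / 5.75 = 19.304 → 19.30 in.
2XL: 119 / 5.75 = 20.696 → 20.70 in.
3XL: 131 / 5.75 = 22.783 → 22.78 in.

XL 19.30 inches; 2XL 20.70 inches; 3XL 22.78 inches.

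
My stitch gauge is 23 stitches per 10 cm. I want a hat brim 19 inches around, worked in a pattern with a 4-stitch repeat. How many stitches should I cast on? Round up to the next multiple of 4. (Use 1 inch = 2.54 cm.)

Cast on 112 stitches.

19 in = 19 × 2.54 = 48.26 cm.
23 / 10 = 2.3 sts/cm.
48.26 × 2.3 = 111.00 sts.
→ 112.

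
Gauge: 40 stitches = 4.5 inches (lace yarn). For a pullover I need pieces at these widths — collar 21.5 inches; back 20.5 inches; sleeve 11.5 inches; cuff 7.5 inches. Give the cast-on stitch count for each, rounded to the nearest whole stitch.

Rate = 40/4.5 = 8.889 sts per in.
collar: 21.5 × 8.889 = 191.11 → 191.
back: 20.5 × 8.889 = 182.22 → 182.
sleeve: 11.5 × 8.889 = 102.22 → 102.
cuff: 7.5 × 8.889 = 66.67 → 67.

collar 191; back 182; sleeve 102; cuff 67.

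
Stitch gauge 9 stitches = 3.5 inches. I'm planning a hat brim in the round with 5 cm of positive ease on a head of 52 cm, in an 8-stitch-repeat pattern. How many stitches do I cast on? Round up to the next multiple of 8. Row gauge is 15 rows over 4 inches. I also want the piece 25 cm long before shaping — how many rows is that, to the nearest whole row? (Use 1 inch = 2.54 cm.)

Finished = 52 + 5 = 57 cm.
57 cm × 1/2.54 = 22.44 inches.
9/3.5 = 2.571 sts per in; 22.44 × 2.571 = 57.71 sts.
Next multiple of 8 → 64.
25 cm = 9.84 inches; × 3.75 = 36.91 → 37 rows.

Cast on 64 stitches; work 37 rows.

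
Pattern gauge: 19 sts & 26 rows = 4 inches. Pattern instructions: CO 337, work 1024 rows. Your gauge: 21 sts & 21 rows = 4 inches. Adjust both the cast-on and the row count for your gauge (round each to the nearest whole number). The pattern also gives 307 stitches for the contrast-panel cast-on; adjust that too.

Stitches: 337 × 21/19 = 372.47 → 372.
Rows: 1024 × 21/26 = 827.08 → 827.
contrast-panel cast-on: 307 × 21/19 = 339.32 → 339.

Cast on 372 stitches; work 827 rows; contrast-panel cast-on 339 stitches.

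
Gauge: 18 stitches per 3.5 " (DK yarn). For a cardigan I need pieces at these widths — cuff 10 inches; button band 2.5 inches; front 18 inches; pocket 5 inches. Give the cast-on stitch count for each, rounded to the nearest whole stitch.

Rate = 18/3.5 = 5.143 sts per in.
cuff: 10 × 5.143 = 51.43 → 51.
button band: 2.5 × 5.143 = 12.86 → 13.
front: 18 × 5.143 = 92.57 → 93.
pocket: 5 × 5.143 = 25.71 → 26.

cuff 51; button band 13; front 93; pocket 26.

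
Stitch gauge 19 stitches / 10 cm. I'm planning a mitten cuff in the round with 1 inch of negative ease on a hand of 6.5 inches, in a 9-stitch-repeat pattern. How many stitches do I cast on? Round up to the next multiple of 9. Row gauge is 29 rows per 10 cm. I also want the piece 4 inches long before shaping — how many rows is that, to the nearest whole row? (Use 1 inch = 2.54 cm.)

Finished = 6.5 − 1 = 5.5 inches.
5.5 inches × 2.54 = 13.97 cm.
19/10 = 1.9 sts per cm; 13.97 × 1.9 = 26.54 sts.
Next multiple of 9 → 27.
4 inches = 10.16 cm; × 2.9 = 29.46 → 29 rows.

Cast on 27 stitches; work 29 rows.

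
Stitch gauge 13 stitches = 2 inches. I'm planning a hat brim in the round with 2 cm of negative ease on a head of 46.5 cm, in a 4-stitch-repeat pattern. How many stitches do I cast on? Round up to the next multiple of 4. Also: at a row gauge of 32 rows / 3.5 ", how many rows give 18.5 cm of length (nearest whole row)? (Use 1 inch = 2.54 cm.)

Finished = 46.5 − 2 = 44.5 cm.
44.5 cm × 1/2.54 = 17.52 inches.
13/2 = 6.5 sts per in; 17.52 × 6.5 = 113.88 sts.
Next multiple of 4 → 116.
18.5 cm = 7.28 inches; × 9.143 = 66.59 → 67 rows.

Cast on 116 stitches; work 67 rows.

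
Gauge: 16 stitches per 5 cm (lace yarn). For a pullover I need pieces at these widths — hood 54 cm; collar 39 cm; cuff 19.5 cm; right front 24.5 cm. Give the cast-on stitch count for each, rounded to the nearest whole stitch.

Rate = 16/5 = 3.2 sts per cm.
hood: 54 × 3.2 = 172.80 → 173.
collar: 39 × 3.2 = 124.80 → 125.
cuff: 19.5 × 3.2 = 62.40 → 62.
right front: 24.5 × 3.2 = 78.40 → 78.

hood 173; collar 125; cuff 62; right front 78.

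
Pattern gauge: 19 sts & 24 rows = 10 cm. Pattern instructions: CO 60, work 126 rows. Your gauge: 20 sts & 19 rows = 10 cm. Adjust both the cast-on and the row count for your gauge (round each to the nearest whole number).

Cast on 63 stitches; work 100 rows.

Stitches: 60 × 20/19 = 63.16 → 63.
Rows: 126 × 19/24 = 99.75 → 100.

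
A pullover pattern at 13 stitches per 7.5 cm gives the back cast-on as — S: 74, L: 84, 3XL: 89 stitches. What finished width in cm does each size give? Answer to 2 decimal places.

S 42.69 cm; L 48.46 cm; 3XL 51.35 cm.

13/7.5 = 1.733 sts per cm.
S: 74 / 1.733 = 42.692 → 42.69 cm.
L: 84 / 1.733 = 48.462 → 48.46 cm.
3XL: 89 / 1.733 = 51.346 → 51.35 cm.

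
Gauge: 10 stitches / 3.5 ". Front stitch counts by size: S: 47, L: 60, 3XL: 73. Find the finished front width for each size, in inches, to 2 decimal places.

10/3.5 = 2.857 sts per in.
S: 47 / 2.857 = 16.450 → 16.45 in.
L: 60 / 2.857 = 21.000 → 21.00 in.
3XL: 73 / 2.857 = 25.550 → 25.55 in.

S 16.45 inches; L 21.00 inches; 3XL 25.55 inches.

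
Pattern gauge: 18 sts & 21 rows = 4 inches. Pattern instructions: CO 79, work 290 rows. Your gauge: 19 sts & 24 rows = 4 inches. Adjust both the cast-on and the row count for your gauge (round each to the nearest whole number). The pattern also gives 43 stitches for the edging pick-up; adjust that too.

Cast on 83 stitches; work 331 rows; edging pick-up 45 stitches.

Stitches: 79 × 19/18 = 83.39 → 83.
Rows: 290 × 24/21 = 331.43 → 331.
edging pick-up: 43 × 19/18 = 45.39 → 45.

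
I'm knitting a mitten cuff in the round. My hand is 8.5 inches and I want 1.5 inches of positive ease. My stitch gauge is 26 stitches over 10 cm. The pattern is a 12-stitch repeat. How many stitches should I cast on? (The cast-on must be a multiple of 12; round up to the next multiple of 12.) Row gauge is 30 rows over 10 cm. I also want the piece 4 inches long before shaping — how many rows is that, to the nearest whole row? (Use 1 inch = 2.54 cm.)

Finished = 8.5 + 1.5 = 10 inches.
10 inches × 2.54 = 25.40 cm.
26/10 = 2.6 sts per cm; 25.40 × 2.6 = 66.04 sts.
Next multiple of 12 → 72.
4 inches = 10.16 cm; × 3 = 30.48 → 30 rows.

Cast on 72 stitches; work 30 rows.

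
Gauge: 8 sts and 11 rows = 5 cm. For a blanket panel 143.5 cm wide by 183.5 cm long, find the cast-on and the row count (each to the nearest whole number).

Cast on 230 stitches and work 404 rows.

Stitch gauge = 8/5 = 1.6 sts/cm; 143.5 × 1.6 = 229.60 → 230 sts.
Row gauge = 11/5 = 2.2 rows/cm; 183.5 × 2.2 = 403.70 → 404 rows.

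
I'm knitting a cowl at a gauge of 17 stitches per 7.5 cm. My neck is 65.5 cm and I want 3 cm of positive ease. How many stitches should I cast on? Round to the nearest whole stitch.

Cast on 155 stitches.

Finished = 65.5 + 3 = 68.5 cm.
17 / 7.5 = 2.267 sts per cm.
68.50 × 2.267 = 155.27 sts.
→ 155 sts.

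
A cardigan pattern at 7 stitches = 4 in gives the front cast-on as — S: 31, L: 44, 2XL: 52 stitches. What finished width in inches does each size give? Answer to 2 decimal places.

S 17.71 inches; L 25.14 inches; 2XL 29.71 inches.

7/4 = 1.75 sts per in.
S: 31 / 1.75 = 17.714 → 17.71 in.
L: 44 / 1.75 = 25.143 → 25.14 in.
2XL: 52 / 1.75 = 29.714 → 29.71 in.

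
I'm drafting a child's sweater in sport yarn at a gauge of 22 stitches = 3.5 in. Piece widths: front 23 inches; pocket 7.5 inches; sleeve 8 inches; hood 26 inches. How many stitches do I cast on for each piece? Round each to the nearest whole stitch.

Rate = 22/3.5 = 6.286 sts per in.
front: 23 × 6.286 = 144.57 → 145.
pocket: 7.5 × 6.286 = 47.14 → 47.
sleeve: 8 × 6.286 = 50.29 → 50.
hood: 26 × 6.286 = 163.43 → 163.

front 145; pocket 47; sleeve 50; hood 163.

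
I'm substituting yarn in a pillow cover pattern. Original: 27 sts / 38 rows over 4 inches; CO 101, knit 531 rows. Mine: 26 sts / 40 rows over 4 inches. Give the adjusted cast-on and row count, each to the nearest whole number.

Cast on 97 stitches; work 559 rows.

Stitches: 101 × 26/27 = 97.26 → 97.
Rows: 531 × 40/38 = 558.95 → 559.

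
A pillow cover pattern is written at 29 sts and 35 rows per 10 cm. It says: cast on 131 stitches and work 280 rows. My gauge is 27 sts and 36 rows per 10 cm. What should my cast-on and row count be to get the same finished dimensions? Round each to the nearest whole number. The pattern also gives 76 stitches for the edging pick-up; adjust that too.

Cast on 122 stitches; work 288 rows; edging pick-up 71 stitches.

Stitches: 131 × 27/29 = 121.97 → 122.
Rows: 280 × 36/35 = 288.00 → 288.
edging pick-up: 76 × 27/29 = 70.76 → 71.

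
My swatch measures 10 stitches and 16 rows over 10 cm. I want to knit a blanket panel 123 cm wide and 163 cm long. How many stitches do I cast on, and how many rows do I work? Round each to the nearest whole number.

Stitch gauge = 10/10 = 1 sts/cm; 123 × 1 = 123.00 → 123 sts.
Row gauge = 16/10 = 1.6 rows/cm; 163 × 1.6 = 260.80 → 261 rows.

Cast on 123 stitches and work 261 rows.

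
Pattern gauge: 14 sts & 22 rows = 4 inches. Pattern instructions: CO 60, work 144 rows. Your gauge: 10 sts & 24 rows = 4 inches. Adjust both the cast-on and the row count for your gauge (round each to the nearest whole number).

Stitches: 60 × 10/14 = 42.86 → 43.
Rows: 144 × 24/22 = 157.09 → 157.

Cast on 43 stitches; work 157 rows.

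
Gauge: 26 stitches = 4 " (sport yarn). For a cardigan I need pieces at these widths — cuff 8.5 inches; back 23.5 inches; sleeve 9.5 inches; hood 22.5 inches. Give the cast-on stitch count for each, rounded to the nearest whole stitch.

Rate = 26/4 = 6.5 sts per in.
cuff: 8.5 × 6.5 = 55.25 → 55.
back: 23.5 × 6.5 = 152.75 → 153.
sleeve: 9.5 × 6.5 = 61.75 → 62.
hood: 22.5 × 6.5 = 146.25 → 146.

cuff 55; back 153; sleeve 62; hood 146.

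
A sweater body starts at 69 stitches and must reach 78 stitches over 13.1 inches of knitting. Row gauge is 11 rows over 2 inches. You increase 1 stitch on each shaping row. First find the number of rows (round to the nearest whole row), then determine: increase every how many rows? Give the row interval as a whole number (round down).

Rows = 13.1 × 5.5 = 72.0 → 72 rows.
Stitches to add: 9 → 9 shaping rows (at 1 st each).
72 / 9 = 8.00 → every 8 rows.

Increase every 8th row.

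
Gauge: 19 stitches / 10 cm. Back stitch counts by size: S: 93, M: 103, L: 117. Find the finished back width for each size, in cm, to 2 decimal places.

19/10 = 1.9 sts per cm.
S: 93 / 1.9 = 48.947 → 48.95 cm.
M: 103 / 1.9 = 54.211 → 54.21 cm.
L: 117 / 1.9 = 61.579 → 61.58 cm.

S 48.95 cm; M 54.21 cm; L 61.58 cm.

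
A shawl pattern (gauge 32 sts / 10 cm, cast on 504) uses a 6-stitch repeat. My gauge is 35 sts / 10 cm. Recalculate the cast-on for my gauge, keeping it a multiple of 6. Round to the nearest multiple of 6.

504 × 35 / 32 = 551.25.
Nearest multiple of 6: 552.

552 stitches.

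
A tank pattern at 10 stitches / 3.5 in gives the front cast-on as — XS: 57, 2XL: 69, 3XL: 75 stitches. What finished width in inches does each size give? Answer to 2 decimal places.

XS 19.95 inches; 2XL 24.15 inches; 3XL 26.25 inches.

10/3.5 = 2.857 sts per in.
XS: 57 / 2.857 = 19.950 → 19.95 in.
2XL: 69 / 2.857 = 24.150 → 24.15 in.
3XL: 75 / 2.857 = 26.250 → 26.25 in.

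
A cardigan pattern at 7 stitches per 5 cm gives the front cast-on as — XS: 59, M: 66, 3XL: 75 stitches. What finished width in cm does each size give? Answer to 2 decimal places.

XS 42.14 cm; M 47.14 cm; 3XL 53.57 cm.

7/5 = 1.4 sts per cm.
XS: 59 / 1.4 = 42.143 → 42.14 cm.
M: 66 / 1.4 = 47.143 → 47.14 cm.
3XL: 75 / 1.4 = 53.571 → 53.57 cm.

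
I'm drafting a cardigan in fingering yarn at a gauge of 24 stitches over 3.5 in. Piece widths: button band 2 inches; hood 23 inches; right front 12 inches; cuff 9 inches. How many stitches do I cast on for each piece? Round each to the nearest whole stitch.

button band 14; hood 158; right front 82; cuff 62.

Rate = 24/3.5 = 6.857 sts per in.
button band: 2 × 6.857 = 13.71 → 14.
hood: 23 × 6.857 = 157.71 → 158.
right front: 12 × 6.857 = 82.29 → 82.
cuff: 9 × 6.857 = 61.71 → 62.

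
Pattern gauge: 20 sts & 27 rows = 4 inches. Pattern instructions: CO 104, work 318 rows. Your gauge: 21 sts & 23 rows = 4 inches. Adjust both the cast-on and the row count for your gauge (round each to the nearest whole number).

Stitches: 104 × 21/20 = 109.20 → 109.
Rows: 318 × 23/27 = 270.89 → 271.

Cast on 109 stitches; work 271 rows.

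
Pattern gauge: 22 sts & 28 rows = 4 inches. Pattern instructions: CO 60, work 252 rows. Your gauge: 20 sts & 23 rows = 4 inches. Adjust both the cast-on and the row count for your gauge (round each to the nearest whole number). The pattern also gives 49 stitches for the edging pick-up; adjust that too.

Stitches: 60 × 20/22 = 54.55 → 55.
Rows: 252 × 23/28 = 207.00 → 207.
edging pick-up: 49 × 20/22 = 44.55 → 45.

Cast on 55 stitches; work 207 rows; edging pick-up 45 stitches.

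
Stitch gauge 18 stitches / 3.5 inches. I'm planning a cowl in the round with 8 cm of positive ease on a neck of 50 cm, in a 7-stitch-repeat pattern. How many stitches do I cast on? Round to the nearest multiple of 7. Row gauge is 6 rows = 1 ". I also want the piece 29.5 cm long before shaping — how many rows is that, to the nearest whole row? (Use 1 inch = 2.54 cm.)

Finished = 50 + 8 = 58 cm.
58 cm × 1/2.54 = 22.83 inches.
18/3.5 = 5.143 sts per in; 22.83 × 5.143 = 117.44 sts.
Nearest multiple of 7 → 119.
29.5 cm = 11.61 inches; × 6 = 69.69 → 70 rows.

Cast on 119 stitches; work 70 rows.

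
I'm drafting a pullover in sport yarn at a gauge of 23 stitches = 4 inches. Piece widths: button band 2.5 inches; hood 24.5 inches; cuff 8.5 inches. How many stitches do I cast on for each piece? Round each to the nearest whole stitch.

button band 14; hood 141; cuff 49.

Rate = 23/4 = 5.75 sts per in.
button band: 2.5 × 5.75 = 14.38 → 14.
hood: 24.5 × 5.75 = 140.88 → 141.
cuff: 8.5 × 5.75 = 48.88 → 49.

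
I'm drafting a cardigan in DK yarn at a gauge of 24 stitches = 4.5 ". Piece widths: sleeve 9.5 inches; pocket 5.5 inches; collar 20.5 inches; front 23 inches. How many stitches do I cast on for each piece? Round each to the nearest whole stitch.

sleeve 51; pocket 29; collar 109; front 123.

Rate = 24/4.5 = 5.333 sts per in.
sleeve: 9.5 × 5.333 = 50.67 → 51.
pocket: 5.5 × 5.333 = 29.33 → 29.
collar: 20.5 × 5.333 = 109.33 → 109.
front: 23 × 5.333 = 122.67 → 123.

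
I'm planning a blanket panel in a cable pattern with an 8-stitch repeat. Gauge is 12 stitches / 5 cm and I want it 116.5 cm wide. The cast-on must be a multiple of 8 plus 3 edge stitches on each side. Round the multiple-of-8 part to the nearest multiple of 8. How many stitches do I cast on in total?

Cast on 278 stitches.

12 / 5 = 2.4 sts per cm.
116.5 × 2.4 = 279.60 sts.
Less 6 edge sts → 273.60 for the repeat.
Nearest multiple of 8: 272.
Add back 6 edge sts → 278.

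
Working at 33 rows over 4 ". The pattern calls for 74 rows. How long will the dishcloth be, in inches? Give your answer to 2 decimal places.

8.97 inches.

33 rows / 4 inch = 8.25 rows per inch.
74 / 8.25 = 8.970 inches.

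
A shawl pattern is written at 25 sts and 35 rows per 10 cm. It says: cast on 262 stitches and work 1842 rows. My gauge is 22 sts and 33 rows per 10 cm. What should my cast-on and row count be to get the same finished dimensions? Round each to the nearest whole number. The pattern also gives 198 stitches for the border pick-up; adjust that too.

Cast on 231 stitches; work 1737 rows; border pick-up 174 stitches.

Stitches: 262 × 22/25 = 230.56 → 231.
Rows: 1842 × 33/35 = 1736.74 → 1737.
border pick-up: 198 × 22/25 = 174.24 → 174.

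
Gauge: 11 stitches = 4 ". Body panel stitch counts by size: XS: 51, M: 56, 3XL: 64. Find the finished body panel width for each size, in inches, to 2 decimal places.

11/4 = 2.75 sts per in.
XS: 51 / 2.75 = 18.545 → 18.55 in.
M: 56 / 2.75 = 20.364 → 20.36 in.
3XL: 64 / 2.75 = 23.273 → 23.27 in.

XS 18.55 inches; M 20.36 inches; 3XL 23.27 inches.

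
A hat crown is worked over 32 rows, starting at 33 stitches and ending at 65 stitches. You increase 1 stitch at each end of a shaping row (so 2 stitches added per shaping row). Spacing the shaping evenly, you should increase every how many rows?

Increase every 2nd row.

Stitches to add: |65 − 33| = 32.
Shaping rows needed: 32 / 2 = 16.
32 rows / 16 = every 2 rows.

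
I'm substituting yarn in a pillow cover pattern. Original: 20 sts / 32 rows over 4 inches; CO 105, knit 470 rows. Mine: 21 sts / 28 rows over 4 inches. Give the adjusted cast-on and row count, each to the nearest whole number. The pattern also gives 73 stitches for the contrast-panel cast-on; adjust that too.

Stitches: 105 × 21/20 = 110.25 → 110.
Rows: 470 × 28/32 = 411.25 → 411.
contrast-panel cast-on: 73 × 21/20 = 76.65 → 77.

Cast on 110 stitches; work 411 rows; contrast-panel cast-on 77 stitches.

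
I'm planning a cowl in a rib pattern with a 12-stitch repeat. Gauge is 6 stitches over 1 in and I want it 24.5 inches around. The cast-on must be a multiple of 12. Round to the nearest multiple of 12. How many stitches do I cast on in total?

Cast on 144 stitches.

6 / 1 = 6 sts per inch.
24.5 × 6 = 147.00 sts.
Nearest multiple of 12: 144.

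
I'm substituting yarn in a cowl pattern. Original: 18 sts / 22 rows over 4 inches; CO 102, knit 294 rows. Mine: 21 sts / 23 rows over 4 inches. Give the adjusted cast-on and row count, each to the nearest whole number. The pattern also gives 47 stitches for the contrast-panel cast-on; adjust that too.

Cast on 119 stitches; work 307 rows; contrast-panel cast-on 55 stitches.

Stitches: 102 × 21/18 = 119.00 → 119.
Rows: 294 × 23/22 = 307.36 → 307.
contrast-panel cast-on: 47 × 21/18 = 54.83 → 55.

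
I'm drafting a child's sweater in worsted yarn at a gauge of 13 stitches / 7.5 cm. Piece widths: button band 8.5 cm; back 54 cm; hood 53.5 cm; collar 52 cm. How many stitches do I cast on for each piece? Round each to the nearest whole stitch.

Rate = 13/7.5 = 1.733 sts per cm.
button band: 8.5 × 1.733 = 14.73 → 15.
back: 54 × 1.733 = 93.60 → 94.
hood: 53.5 × 1.733 = 92.73 → 93.
collar: 52 × 1.733 = 90.13 → 90.

button band 15; back 94; hood 93; collar 90.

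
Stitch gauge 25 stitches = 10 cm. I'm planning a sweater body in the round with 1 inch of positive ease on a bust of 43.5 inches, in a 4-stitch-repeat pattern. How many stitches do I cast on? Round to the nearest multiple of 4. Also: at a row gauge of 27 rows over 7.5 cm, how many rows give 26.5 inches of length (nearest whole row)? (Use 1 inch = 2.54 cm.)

Cast on 284 stitches; work 242 rows.

Finished = 43.5 + 1 = 44.5 inches.
44.5 inches × 2.54 = 113.03 cm.
25/10 = 2.5 sts per cm; 113.03 × 2.5 = 282.57 sts.
Nearest multiple of 4 → 284.
26.5 inches = 67.31 cm; × 3.6 = 242.32 → 242 rows.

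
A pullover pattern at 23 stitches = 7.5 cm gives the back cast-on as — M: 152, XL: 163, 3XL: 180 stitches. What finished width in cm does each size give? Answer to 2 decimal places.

23/7.5 = 3.067 sts per cm.
M: 152 / 3.067 = 49.565 → 49.57 cm.
XL: 163 / 3.067 = 53.152 → 53.15 cm.
3XL: 180 / 3.067 = 58.696 → 58.70 cm.

M 49.57 cm; XL 53.15 cm; 3XL 58.70 cm.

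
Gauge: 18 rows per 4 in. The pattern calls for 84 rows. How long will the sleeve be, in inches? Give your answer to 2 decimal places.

18 rows / 4 inch = 4.5 rows per inch.
84 / 4.5 = 18.667 inches.

18.67 inches.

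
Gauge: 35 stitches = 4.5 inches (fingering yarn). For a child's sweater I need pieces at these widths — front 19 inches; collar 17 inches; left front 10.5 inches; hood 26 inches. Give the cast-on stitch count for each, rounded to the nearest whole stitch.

front 148; collar 132; left front 82; hood 202.

Rate = 35/4.5 = 7.778 sts per in.
front: 19 × 7.778 = 147.78 → 148.
collar: 17 × 7.778 = 132.22 → 132.
left front: 10.5 × 7.778 = 81.67 → 82.
hood: 26 × 7.778 = 202.22 → 202.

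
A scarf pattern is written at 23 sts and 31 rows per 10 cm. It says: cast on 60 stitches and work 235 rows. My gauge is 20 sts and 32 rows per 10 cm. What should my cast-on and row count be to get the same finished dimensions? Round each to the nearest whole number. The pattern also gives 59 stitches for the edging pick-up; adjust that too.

Stitches: 60 × 20/23 = 52.17 → 52.
Rows: 235 × 32/31 = 242.58 → 243.
edging pick-up: 59 × 20/23 = 51.30 → 51.

Cast on 52 stitches; work 243 rows; edging pick-up 51 stitches.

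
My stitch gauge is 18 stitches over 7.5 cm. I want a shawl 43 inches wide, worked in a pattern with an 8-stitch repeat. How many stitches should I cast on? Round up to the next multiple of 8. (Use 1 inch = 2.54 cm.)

Cast on 264 stitches.

43 in = 43 × 2.54 = 109.22 cm.
18 / 7.5 = 2.4 sts/cm.
109.22 × 2.4 = 262.13 sts.
→ 264.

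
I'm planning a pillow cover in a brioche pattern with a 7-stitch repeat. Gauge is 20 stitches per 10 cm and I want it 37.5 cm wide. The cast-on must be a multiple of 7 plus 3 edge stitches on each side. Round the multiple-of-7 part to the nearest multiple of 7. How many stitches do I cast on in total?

20 / 10 = 2 sts per cm.
37.5 × 2 = 75.00 sts.
Less 6 edge sts → 69.00 for the repeat.
Nearest multiple of 7: 70.
Add back 6 edge sts → 76.

76 stitches.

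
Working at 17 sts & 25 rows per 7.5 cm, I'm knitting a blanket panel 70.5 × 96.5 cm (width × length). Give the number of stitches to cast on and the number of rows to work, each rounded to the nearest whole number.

Cast on 160 stitches and work 322 rows.

Stitch gauge = 17/7.5 = 2.267 sts/cm; 70.5 × 2.267 = 159.80 → 160 sts.
Row gauge = 25/7.5 = 3.333 rows/cm; 96.5 × 3.333 = 321.67 → 322 rows.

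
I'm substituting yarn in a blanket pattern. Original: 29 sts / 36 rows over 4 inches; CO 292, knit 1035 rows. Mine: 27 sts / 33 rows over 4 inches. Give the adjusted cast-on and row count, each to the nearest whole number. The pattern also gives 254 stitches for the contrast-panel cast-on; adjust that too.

Stitches: 292 × 27/29 = 271.86 → 272.
Rows: 1035 × 33/36 = 948.75 → 949.
contrast-panel cast-on: 254 × 27/29 = 236.48 → 236.

Cast on 272 stitches; work 949 rows; contrast-panel cast-on 236 stitches.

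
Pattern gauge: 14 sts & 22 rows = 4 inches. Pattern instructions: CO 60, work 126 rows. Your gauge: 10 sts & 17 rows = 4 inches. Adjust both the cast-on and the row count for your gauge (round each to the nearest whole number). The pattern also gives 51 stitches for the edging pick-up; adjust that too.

Stitches: 60 × 10/14 = 42.86 → 43.
Rows: 126 × 17/22 = 97.36 → 97.
edging pick-up: 51 × 10/14 = 36.43 → 36.

Cast on 43 stitches; work 97 rows; edging pick-up 36 stitches.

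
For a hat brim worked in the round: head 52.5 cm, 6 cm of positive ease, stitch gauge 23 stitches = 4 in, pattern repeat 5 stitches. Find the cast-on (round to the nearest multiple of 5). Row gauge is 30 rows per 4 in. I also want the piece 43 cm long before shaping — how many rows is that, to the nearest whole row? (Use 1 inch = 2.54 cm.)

Cast on 130 stitches; work 127 rows.

Finished = 52.5 + 6 = 58.5 cm.
58.5 cm × 1/2.54 = 23.03 inches.
23/4 = 5.75 sts per in; 23.03 × 5.75 = 132.43 sts.
Nearest multiple of 5 → 130.
43 cm = 16.93 inches; × 7.5 = 126.97 → 127 rows.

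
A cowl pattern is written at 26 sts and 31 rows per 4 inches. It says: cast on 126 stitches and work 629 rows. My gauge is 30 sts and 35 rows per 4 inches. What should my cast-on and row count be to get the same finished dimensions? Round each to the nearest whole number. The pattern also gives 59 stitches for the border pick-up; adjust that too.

Cast on 145 stitches; work 710 rows; border pick-up 68 stitches.

Stitches: 126 × 30/26 = 145.38 → 145.
Rows: 629 × 35/31 = 710.16 → 710.
border pick-up: 59 × 30/26 = 68.08 → 68.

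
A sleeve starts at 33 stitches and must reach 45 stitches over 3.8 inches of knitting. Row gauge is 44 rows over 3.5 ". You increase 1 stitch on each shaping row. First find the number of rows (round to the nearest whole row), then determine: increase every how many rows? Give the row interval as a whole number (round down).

Rows = 3.8 × 12.571 = 47.8 → 48 rows.
Stitches to add: 12 → 12 shaping rows (at 1 st each).
48 / 12 = 4.00 → every 4 rows.

Increase every 4th row.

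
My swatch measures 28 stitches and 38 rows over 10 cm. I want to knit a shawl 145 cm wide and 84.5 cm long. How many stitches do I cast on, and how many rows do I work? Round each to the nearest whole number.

Stitch gauge = 28/10 = 2.8 sts/cm; 145 × 2.8 = 406.00 → 406 sts.
Row gauge = 38/10 = 3.8 rows/cm; 84.5 × 3.8 = 321.10 → 321 rows.

Cast on 406 stitches and work 321 rows.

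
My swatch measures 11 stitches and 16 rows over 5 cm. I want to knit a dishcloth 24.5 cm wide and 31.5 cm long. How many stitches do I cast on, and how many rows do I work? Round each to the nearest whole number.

Stitch gauge = 11/5 = 2.2 sts/cm; 24.5 × 2.2 = 53.90 → 54 sts.
Row gauge = 16/5 = 3.2 rows/cm; 31.5 × 3.2 = 100.80 → 101 rows.

Cast on 54 stitches and work 101 rows.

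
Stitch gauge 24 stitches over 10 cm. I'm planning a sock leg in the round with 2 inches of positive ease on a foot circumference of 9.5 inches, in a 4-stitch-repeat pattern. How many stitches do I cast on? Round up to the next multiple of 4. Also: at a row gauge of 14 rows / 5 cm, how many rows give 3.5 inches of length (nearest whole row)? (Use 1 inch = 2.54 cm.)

Cast on 72 stitches; work 25 rows.

Finished = 9.5 + 2 = 11.5 inches.
11.5 inches × 2.54 = 29.21 cm.
24/10 = 2.4 sts per cm; 29.21 × 2.4 = 70.10 sts.
Next multiple of 4 → 72.
3.5 inches = 8.89 cm; × 2.8 = 24.89 → 25 rows.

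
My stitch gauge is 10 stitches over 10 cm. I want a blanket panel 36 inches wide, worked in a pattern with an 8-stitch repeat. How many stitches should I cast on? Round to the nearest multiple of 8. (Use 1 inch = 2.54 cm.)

CO 88 sts.

36 in = 36 × 2.54 = 91.44 cm.
10 / 10 = 1 sts/cm.
91.44 × 1 = 91.44 sts.
→ 88.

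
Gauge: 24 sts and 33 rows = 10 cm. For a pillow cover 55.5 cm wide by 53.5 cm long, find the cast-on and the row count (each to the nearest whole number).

Cast on 133 stitches and work 177 rows.

Stitch gauge = 24/10 = 2.4 sts/cm; 55.5 × 2.4 = 133.20 → 133 sts.
Row gauge = 33/10 = 3.3 rows/cm; 53.5 × 3.3 = 176.55 → 177 rows.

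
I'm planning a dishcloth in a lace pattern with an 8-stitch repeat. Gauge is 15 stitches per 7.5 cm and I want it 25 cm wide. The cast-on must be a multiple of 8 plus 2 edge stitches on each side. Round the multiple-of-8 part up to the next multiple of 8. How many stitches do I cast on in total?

15 / 7.5 = 2 sts per cm.
25 × 2 = 50.00 sts.
Less 4 edge sts → 46.00 for the repeat.
Next multiple of 8: 48.
Add back 4 edge sts → 52.

Cast on 52 stitches.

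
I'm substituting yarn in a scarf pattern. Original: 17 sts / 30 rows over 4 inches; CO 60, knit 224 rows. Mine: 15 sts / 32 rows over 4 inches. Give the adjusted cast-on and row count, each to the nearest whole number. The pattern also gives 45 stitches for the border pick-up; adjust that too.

Stitches: 60 × 15/17 = 52.94 → 53.
Rows: 224 × 32/30 = 238.93 → 239.
border pick-up: 45 × 15/17 = 39.71 → 40.

Cast on 53 stitches; work 239 rows; border pick-up 40 stitches.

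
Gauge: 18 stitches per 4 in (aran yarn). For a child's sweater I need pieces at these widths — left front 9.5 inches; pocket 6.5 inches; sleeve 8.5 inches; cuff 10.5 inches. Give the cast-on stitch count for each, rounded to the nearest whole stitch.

left front 43; pocket 29; sleeve 38; cuff 47.

Rate = 18/4 = 4.5 sts per in.
left front: 9.5 × 4.5 = 42.75 → 43.
pocket: 6.5 × 4.5 = 29.25 → 29.
sleeve: 8.5 × 4.5 = 38.25 → 38.
cuff: 10.5 × 4.5 = 47.25 → 47.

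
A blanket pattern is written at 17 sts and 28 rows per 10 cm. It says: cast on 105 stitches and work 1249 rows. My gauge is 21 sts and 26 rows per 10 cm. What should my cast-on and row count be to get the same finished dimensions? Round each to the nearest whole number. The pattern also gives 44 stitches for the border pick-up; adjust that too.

Cast on 130 stitches; work 1160 rows; border pick-up 54 stitches.

Stitches: 105 × 21/17 = 129.71 → 130.
Rows: 1249 × 26/28 = 1159.79 → 1160.
border pick-up: 44 × 21/17 = 54.35 → 54.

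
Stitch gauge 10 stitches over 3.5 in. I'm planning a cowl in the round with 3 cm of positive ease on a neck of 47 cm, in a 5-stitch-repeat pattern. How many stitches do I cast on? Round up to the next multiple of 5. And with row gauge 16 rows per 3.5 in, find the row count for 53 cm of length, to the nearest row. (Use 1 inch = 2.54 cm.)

Finished = 47 + 3 = 50 cm.
50 cm × 1/2.54 = 19.69 inches.
10/3.5 = 2.857 sts per in; 19.69 × 2.857 = 56.24 sts.
Next multiple of 5 → 60.
53 cm = 20.87 inches; × 4.571 = 95.39 → 95 rows.

Cast on 60 stitches; work 95 rows.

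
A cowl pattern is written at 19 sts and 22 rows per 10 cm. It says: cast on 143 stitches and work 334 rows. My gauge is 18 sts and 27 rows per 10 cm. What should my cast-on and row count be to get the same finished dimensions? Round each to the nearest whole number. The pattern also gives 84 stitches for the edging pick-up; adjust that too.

Stitches: 143 × 18/19 = 135.47 → 135.
Rows: 334 × 27/22 = 409.91 → 410.
edging pick-up: 84 × 18/19 = 79.58 → 80.

Cast on 135 stitches; work 410 rows; edging pick-up 80 stitches.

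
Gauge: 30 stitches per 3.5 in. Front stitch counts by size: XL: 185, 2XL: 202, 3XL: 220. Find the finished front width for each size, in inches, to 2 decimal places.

30/3.5 = 8.571 sts per in.
XL: 185 / 8.571 = 21.583 → 21.58 in.
2XL: 202 / 8.571 = 23.567 → 23.57 in.
3XL: 220 / 8.571 = 25.667 → 25.67 in.

XL 21.58 inches; 2XL 23.57 inches; 3XL 25.67 inches.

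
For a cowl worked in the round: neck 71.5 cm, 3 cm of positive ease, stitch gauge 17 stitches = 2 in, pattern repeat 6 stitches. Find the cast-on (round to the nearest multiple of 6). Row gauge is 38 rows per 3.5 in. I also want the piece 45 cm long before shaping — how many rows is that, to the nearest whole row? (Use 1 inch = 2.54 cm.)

Cast on 252 stitches; work 192 rows.

Finished = 71.5 + 3 = 74.5 cm.
74.5 cm × 1/2.54 = 29.33 inches.
17/2 = 8.5 sts per in; 29.33 × 8.5 = 249.31 sts.
Nearest multiple of 6 → 252.
45 cm = 17.72 inches; × 10.857 = 192.35 → 192 rows.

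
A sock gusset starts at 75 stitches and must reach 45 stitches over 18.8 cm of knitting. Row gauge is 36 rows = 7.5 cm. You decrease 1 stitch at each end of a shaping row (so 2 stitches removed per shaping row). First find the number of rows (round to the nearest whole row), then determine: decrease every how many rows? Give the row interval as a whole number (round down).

Decrease every 6th row.

Rows = 18.8 × 4.8 = 90.2 → 90 rows.
Stitches to remove: 30 → 15 shaping rows (at 2 st each).
90 / 15 = 6.00 → every 6 rows.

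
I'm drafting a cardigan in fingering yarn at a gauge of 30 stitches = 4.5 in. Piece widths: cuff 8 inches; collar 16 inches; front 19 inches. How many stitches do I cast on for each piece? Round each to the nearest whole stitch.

cuff 53; collar 107; front 127.

Rate = 30/4.5 = 6.667 sts per in.
cuff: 8 × 6.667 = 53.33 → 53.
collar: 16 × 6.667 = 106.67 → 107.
front: 19 × 6.667 = 126.67 → 127.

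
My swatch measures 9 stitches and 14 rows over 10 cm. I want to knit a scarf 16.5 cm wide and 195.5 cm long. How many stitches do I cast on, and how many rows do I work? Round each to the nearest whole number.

Cast on 15 stitches and work 274 rows.

Stitch gauge = 9/10 = 0.9 sts/cm; 16.5 × 0.9 = 14.85 → 15 sts.
Row gauge = 14/10 = 1.4 rows/cm; 195.5 × 1.4 = 273.70 → 274 rows.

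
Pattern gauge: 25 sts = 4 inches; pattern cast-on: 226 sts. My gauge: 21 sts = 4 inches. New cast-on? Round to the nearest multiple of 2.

Scale factor = 21 / 25 = 0.840.
226 × 21 / 25 = 189.84 sts.
→ 190 sts.

Cast on 190 stitches.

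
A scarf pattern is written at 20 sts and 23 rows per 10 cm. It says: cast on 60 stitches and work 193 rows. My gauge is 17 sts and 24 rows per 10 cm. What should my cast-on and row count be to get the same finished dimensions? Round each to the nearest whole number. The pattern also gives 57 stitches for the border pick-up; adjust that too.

Stitches: 60 × 17/20 = 51.00 → 51.
Rows: 193 × 24/23 = 201.39 → 201.
border pick-up: 57 × 17/20 = 48.45 → 48.

Cast on 51 stitches; work 201 rows; border pick-up 48 stitches.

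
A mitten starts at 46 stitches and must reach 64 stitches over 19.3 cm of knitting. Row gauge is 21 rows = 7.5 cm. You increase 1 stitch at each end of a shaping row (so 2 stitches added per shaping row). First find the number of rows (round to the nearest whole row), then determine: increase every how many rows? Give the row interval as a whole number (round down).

Increase every 6th row.

Rows = 19.3 × 2.8 = 54.0 → 54 rows.
Stitches to add: 18 → 9 shaping rows (at 2 st each).
54 / 9 = 6.00 → every 6 rows.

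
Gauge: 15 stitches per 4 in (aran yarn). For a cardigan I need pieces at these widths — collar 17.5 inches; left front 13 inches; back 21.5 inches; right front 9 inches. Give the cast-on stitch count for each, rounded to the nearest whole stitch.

Rate = 15/4 = 3.75 sts per in.
collar: 17.5 × 3.75 = 65.62 → 66.
left front: 13 × 3.75 = 48.75 → 49.
back: 21.5 × 3.75 = 80.62 → 81.
right front: 9 × 3.75 = 33.75 → 34.

collar 66; left front 49; back 81; right front 34.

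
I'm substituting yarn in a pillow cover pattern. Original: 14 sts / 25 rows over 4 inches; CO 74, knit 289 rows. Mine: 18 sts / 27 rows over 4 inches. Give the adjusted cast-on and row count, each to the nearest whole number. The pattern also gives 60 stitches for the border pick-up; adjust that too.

Stitches: 74 × 18/14 = 95.14 → 95.
Rows: 289 × 27/25 = 312.12 → 312.
border pick-up: 60 × 18/14 = 77.14 → 77.

Cast on 95 stitches; work 312 rows; border pick-up 77 stitches.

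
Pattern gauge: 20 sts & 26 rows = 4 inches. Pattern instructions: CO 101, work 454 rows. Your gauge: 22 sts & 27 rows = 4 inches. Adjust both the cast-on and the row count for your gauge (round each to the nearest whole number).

Cast on 111 stitches; work 471 rows.

Stitches: 101 × 22/20 = 111.10 → 111.
Rows: 454 × 27/26 = 471.46 → 471.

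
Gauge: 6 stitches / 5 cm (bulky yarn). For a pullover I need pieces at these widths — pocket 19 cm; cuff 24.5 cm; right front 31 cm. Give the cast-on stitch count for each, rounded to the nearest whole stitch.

pocket 23; cuff 29; right front 37.

Rate = 6/5 = 1.2 sts per cm.
pocket: 19 × 1.2 = 22.80 → 23.
cuff: 24.5 × 1.2 = 29.40 → 29.
right front: 31 × 1.2 = 37.20 → 37.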